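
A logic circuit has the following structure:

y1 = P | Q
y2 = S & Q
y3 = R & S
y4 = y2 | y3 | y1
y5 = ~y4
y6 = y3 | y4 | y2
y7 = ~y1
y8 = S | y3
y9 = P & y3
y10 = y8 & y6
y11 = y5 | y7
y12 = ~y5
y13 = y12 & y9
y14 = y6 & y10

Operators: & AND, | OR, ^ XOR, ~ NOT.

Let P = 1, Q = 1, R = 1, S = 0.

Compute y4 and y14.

y4 = 1, y14 = 0

y1 = P OR Q = 1 OR 1 = 1
y2 = S AND Q = 0 AND 1 = 0
y3 = R AND S = 1 AND 0 = 0
y4 = y2 OR y3 OR y1 = 0 OR 0 OR 1 = 1
y6 = y3 OR y4 OR y2 = 0 OR 1 OR 0 = 1
y8 = S OR y3 = 0 OR 0 = 0
y10 = y8 AND y6 = 0 AND 1 = 0
y14 = y6 AND y10 = 1 AND 0 = 0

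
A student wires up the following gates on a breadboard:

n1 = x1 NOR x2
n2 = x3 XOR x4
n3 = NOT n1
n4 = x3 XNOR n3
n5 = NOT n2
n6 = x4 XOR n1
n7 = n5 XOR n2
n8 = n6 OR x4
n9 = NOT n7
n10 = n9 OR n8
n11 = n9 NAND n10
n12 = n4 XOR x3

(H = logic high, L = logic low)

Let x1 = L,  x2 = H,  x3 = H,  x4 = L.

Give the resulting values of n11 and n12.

n11 = H; n12 = L

n1 = x1 NOR x2 = L NOR H = L
n2 = x3 XOR x4 = H XOR L = H
n3 = NOT n1 = NOT L = H
n4 = x3 XNOR n3 = H XNOR H = H
n5 = NOT n2 = NOT H = L
n6 = x4 XOR n1 = L XOR L = L
n7 = n5 XOR n2 = L XOR H = H
n8 = n6 OR x4 = L OR L = L
n9 = NOT n7 = NOT H = L
n10 = n9 OR n8 = L OR L = L
n11 = n9 NAND n10 = L NAND L = H
n12 = n4 XOR x3 = H XOR H = L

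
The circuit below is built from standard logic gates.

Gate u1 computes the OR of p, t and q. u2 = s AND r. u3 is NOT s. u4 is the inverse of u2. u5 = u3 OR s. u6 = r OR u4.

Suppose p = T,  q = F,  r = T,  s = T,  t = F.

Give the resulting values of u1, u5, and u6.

u1 = p OR t OR q = T OR F OR F = T
u2 = s AND r = T AND T = T
u3 = NOT s = NOT T = F
u4 = NOT u2 = NOT T = F
u5 = u3 OR s = F OR T = T
u6 = r OR u4 = T OR F = T

u1 = T, u5 = T, u6 = T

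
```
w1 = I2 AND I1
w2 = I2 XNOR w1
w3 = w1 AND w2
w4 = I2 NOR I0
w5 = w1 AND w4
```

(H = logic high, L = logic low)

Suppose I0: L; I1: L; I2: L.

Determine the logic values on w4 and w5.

w4 = H, w5 = L

w1 = I2 AND I1 = L AND L = L
w4 = I2 NOR I0 = L NOR L = H
w5 = w1 AND w4 = L AND H = L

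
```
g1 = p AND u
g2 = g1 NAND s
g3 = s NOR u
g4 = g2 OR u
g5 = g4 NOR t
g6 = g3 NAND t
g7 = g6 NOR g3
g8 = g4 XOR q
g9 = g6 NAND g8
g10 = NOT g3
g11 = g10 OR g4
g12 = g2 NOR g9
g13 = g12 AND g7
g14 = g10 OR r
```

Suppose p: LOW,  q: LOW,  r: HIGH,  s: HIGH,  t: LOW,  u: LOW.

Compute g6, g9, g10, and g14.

g6 = HIGH  g9 = LOW  g10 = HIGH  g14 = HIGH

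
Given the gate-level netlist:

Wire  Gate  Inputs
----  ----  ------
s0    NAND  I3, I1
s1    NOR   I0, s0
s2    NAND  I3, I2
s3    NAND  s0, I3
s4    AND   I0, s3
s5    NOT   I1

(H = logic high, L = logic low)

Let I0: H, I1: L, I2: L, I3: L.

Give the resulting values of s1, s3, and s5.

s1 = L, s3 = H, s5 = H

s0 = I3 NAND I1 = L NAND L = H
s1 = I0 NOR s0 = H NOR H = L
s3 = s0 NAND I3 = H NAND L = H
s5 = NOT I1 = NOT L = H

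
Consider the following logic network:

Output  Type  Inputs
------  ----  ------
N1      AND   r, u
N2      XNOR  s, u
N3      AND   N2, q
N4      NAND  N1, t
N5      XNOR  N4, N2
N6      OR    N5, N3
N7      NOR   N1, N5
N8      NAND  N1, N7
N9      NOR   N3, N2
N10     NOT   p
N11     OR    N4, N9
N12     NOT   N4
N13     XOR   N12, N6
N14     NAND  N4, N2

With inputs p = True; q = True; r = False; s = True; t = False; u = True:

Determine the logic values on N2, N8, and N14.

N2 = True, N8 = True, N14 = False

N1 = r AND u = False AND True = False
N2 = s XNOR u = True XNOR True = True
N4 = N1 NAND t = False NAND False = True
N5 = N4 XNOR N2 = True XNOR True = True
N7 = N1 NOR N5 = False NOR True = False
N8 = N1 NAND N7 = False NAND False = True
N14 = N4 NAND N2 = True NAND True = False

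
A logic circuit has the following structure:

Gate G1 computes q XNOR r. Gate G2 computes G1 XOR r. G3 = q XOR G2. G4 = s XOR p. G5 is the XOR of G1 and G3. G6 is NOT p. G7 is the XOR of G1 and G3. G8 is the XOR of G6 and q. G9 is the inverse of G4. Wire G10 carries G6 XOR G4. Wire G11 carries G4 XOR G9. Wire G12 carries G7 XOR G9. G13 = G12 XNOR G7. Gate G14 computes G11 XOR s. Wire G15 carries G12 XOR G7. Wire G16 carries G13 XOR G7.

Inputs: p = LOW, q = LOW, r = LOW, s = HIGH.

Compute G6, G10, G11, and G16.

G6 = HIGH; G10 = LOW; G11 = HIGH; G16 = HIGH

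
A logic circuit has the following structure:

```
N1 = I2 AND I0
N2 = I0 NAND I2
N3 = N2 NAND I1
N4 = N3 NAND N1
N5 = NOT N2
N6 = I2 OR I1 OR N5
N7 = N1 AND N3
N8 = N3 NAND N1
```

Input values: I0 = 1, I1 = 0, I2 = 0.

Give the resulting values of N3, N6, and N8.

N3 = 1  N6 = 0  N8 = 1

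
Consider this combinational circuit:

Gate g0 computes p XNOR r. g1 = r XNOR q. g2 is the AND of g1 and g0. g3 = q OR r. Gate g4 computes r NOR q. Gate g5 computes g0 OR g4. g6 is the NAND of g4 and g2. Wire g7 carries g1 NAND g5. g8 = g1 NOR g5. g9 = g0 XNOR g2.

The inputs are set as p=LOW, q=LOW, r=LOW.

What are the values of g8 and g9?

g8 = LOW, g9 = HIGH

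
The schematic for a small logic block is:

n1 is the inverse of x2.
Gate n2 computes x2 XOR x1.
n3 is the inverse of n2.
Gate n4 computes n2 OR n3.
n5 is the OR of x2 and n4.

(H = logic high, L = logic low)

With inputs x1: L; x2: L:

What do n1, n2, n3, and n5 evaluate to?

n1 = H  n2 = L  n3 = H  n5 = H

n1 = NOT x2 = NOT L = H
n2 = x2 XOR x1 = L XOR L = L
n3 = NOT n2 = NOT L = H
n4 = n2 OR n3 = L OR H = H
n5 = x2 OR n4 = L OR H = H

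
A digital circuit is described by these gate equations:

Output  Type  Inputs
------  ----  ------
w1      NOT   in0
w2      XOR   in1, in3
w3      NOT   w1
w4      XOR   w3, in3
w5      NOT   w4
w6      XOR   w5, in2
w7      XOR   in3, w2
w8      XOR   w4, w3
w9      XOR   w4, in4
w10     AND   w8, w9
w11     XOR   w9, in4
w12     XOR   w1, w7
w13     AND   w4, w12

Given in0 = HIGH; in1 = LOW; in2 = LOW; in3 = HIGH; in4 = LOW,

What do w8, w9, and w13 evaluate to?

w8 = HIGH; w9 = LOW; w13 = LOW

w1 = NOT in0 = NOT HIGH = LOW
w2 = in1 XOR in3 = LOW XOR HIGH = HIGH
w3 = NOT w1 = NOT LOW = HIGH
w4 = w3 XOR in3 = HIGH XOR HIGH = LOW
w7 = in3 XOR w2 = HIGH XOR HIGH = LOW
w8 = w4 XOR w3 = LOW XOR HIGH = HIGH
w9 = w4 XOR in4 = LOW XOR LOW = LOW
w12 = w1 XOR w7 = LOW XOR LOW = LOW
w13 = w4 AND w12 = LOW AND LOW = LOW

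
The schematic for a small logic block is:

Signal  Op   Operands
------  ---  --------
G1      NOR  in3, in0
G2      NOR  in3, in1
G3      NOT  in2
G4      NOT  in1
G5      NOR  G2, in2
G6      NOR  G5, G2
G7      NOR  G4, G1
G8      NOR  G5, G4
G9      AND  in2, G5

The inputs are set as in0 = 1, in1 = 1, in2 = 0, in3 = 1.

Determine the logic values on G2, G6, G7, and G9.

G1 = in3 NOR in0 = 1 NOR 1 = 0
G2 = in3 NOR in1 = 1 NOR 1 = 0
G4 = NOT in1 = NOT 1 = 0
G5 = G2 NOR in2 = 0 NOR 0 = 1
G6 = G5 NOR G2 = 1 NOR 0 = 0
G7 = G4 NOR G1 = 0 NOR 0 = 1
G9 = in2 AND G5 = 0 AND 1 = 0

G2 = 0  G6 = 0  G7 = 1  G9 = 0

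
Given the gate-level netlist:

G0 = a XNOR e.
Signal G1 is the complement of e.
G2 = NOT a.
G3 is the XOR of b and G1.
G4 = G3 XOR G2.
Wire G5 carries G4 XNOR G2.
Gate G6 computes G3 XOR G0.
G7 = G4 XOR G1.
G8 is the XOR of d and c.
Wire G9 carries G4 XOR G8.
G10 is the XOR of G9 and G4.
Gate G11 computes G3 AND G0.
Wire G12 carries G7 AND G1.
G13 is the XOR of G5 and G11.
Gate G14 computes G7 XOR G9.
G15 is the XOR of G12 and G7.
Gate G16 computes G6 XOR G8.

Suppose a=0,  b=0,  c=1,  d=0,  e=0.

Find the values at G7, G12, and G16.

G0 = a XNOR e = 0 XNOR 0 = 1
G1 = NOT e = NOT 0 = 1
G2 = NOT a = NOT 0 = 1
G3 = b XOR G1 = 0 XOR 1 = 1
G4 = G3 XOR G2 = 1 XOR 1 = 0
G6 = G3 XOR G0 = 1 XOR 1 = 0
G7 = G4 XOR G1 = 0 XOR 1 = 1
G8 = d XOR c = 0 XOR 1 = 1
G12 = G7 AND G1 = 1 AND 1 = 1
G16 = G6 XOR G8 = 0 XOR 1 = 1

G7 = 1  G12 = 1  G16 = 1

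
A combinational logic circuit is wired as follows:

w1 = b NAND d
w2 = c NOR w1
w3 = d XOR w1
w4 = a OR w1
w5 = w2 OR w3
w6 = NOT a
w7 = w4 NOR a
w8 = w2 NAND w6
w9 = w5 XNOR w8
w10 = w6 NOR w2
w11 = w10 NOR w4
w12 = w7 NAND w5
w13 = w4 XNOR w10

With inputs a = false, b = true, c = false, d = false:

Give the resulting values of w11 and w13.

w11 = false, w13 = false

w1 = b NAND d = true NAND false = true
w2 = c NOR w1 = false NOR true = false
w4 = a OR w1 = false OR true = true
w6 = NOT a = NOT false = true
w10 = w6 NOR w2 = true NOR false = false
w11 = w10 NOR w4 = false NOR true = false
w13 = w4 XNOR w10 = true XNOR false = false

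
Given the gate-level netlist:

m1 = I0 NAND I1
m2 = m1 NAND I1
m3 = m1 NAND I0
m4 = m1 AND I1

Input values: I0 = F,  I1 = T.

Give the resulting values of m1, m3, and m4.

m1 = T  m3 = T  m4 = T

m1 = I0 NAND I1 = F NAND T = T
m3 = m1 NAND I0 = T NAND F = T
m4 = m1 AND I1 = T AND T = T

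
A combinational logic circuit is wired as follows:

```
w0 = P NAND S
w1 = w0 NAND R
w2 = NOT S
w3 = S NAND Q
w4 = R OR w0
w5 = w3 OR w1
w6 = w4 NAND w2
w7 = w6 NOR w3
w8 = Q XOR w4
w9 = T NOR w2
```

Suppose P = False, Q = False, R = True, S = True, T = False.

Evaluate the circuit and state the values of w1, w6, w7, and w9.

w1 = False  w6 = True  w7 = False  w9 = True

w0 = P NAND S = False NAND True = True
w1 = w0 NAND R = True NAND True = False
w2 = NOT S = NOT True = False
w3 = S NAND Q = True NAND False = True
w4 = R OR w0 = True OR True = True
w6 = w4 NAND w2 = True NAND False = True
w7 = w6 NOR w3 = True NOR True = False
w9 = T NOR w2 = False NOR False = True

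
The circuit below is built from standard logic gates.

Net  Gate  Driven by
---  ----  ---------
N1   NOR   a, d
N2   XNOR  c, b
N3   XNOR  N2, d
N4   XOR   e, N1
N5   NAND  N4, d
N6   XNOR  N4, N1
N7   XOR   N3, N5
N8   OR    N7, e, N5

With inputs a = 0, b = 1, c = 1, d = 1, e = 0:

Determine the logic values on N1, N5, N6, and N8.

N1 = a NOR d = 0 NOR 1 = 0
N2 = c XNOR b = 1 XNOR 1 = 1
N3 = N2 XNOR d = 1 XNOR 1 = 1
N4 = e XOR N1 = 0 XOR 0 = 0
N5 = N4 NAND d = 0 NAND 1 = 1
N6 = N4 XNOR N1 = 0 XNOR 0 = 1
N7 = N3 XOR N5 = 1 XOR 1 = 0
N8 = N7 OR e OR N5 = 0 OR 0 OR 1 = 1

N1 = 0, N5 = 1, N6 = 1, N8 = 1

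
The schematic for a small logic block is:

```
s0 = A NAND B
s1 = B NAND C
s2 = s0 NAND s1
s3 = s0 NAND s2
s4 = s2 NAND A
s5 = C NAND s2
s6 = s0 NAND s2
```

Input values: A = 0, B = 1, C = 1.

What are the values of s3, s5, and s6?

s3 = 0; s5 = 0; s6 = 0

s0 = A NAND B = 0 NAND 1 = 1
s1 = B NAND C = 1 NAND 1 = 0
s2 = s0 NAND s1 = 1 NAND 0 = 1
s3 = s0 NAND s2 = 1 NAND 1 = 0
s5 = C NAND s2 = 1 NAND 1 = 0
s6 = s0 NAND s2 = 1 NAND 1 = 0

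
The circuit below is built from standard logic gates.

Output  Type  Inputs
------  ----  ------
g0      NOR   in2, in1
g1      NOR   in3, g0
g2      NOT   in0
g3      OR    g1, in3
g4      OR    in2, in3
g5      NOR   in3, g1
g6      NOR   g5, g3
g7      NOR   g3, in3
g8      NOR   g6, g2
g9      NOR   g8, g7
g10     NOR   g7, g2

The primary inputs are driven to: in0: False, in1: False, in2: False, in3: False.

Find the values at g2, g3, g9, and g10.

g2 = True, g3 = False, g9 = False, g10 = False

g0 = in2 NOR in1 = False NOR False = True
g1 = in3 NOR g0 = False NOR True = False
g2 = NOT in0 = NOT False = True
g3 = g1 OR in3 = False OR False = False
g5 = in3 NOR g1 = False NOR False = True
g6 = g5 NOR g3 = True NOR False = False
g7 = g3 NOR in3 = False NOR False = True
g8 = g6 NOR g2 = False NOR True = False
g9 = g8 NOR g7 = False NOR True = False
g10 = g7 NOR g2 = True NOR True = False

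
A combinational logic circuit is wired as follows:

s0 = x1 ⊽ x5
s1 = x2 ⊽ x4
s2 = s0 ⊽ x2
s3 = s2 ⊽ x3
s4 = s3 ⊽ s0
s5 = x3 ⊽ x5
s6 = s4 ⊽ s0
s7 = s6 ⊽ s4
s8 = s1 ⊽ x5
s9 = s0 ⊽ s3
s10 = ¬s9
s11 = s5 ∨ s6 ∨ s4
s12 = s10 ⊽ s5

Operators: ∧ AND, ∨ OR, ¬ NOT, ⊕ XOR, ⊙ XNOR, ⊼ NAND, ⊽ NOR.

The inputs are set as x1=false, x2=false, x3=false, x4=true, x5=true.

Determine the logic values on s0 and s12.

s0 = false  s12 = true

s0 = x1 NOR x5 = false NOR true = false
s2 = s0 NOR x2 = false NOR false = true
s3 = s2 NOR x3 = true NOR false = false
s5 = x3 NOR x5 = false NOR true = false
s9 = s0 NOR s3 = false NOR false = true
s10 = NOT s9 = NOT true = false
s12 = s10 NOR s5 = false NOR false = true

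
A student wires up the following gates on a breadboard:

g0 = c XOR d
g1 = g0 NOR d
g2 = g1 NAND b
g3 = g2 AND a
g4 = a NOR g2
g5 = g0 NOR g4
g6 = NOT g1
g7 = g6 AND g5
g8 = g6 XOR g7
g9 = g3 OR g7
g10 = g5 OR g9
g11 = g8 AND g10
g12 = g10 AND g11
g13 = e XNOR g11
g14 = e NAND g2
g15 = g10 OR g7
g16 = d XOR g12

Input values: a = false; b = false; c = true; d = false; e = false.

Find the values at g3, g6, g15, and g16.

g3 = false  g6 = true  g15 = false  g16 = false

g0 = c XOR d = true XOR false = true
g1 = g0 NOR d = true NOR false = false
g2 = g1 NAND b = false NAND false = true
g3 = g2 AND a = true AND false = false
g4 = a NOR g2 = false NOR true = false
g5 = g0 NOR g4 = true NOR false = false
g6 = NOT g1 = NOT false = true
g7 = g6 AND g5 = true AND false = false
g8 = g6 XOR g7 = true XOR false = true
g9 = g3 OR g7 = false OR false = false
g10 = g5 OR g9 = false OR false = false
g11 = g8 AND g10 = true AND false = false
g12 = g10 AND g11 = false AND false = false
g15 = g10 OR g7 = false OR false = false
g16 = d XOR g12 = false XOR false = false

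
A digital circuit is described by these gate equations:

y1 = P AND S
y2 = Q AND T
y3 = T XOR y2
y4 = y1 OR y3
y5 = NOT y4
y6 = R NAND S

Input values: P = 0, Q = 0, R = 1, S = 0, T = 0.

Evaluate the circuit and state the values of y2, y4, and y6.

y1 = P AND S = 0 AND 0 = 0
y2 = Q AND T = 0 AND 0 = 0
y3 = T XOR y2 = 0 XOR 0 = 0
y4 = y1 OR y3 = 0 OR 0 = 0
y6 = R NAND S = 1 NAND 0 = 1

y2 = 0; y4 = 0; y6 = 1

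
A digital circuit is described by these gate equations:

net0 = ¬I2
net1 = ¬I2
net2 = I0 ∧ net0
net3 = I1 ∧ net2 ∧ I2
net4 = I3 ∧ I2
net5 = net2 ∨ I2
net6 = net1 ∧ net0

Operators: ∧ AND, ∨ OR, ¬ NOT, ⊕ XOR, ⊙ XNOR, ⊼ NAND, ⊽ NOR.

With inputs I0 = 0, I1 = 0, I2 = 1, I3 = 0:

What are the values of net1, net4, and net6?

net0 = NOT I2 = NOT 1 = 0
net1 = NOT I2 = NOT 1 = 0
net4 = I3 AND I2 = 0 AND 1 = 0
net6 = net1 AND net0 = 0 AND 0 = 0

net1 = 0, net4 = 0, net6 = 0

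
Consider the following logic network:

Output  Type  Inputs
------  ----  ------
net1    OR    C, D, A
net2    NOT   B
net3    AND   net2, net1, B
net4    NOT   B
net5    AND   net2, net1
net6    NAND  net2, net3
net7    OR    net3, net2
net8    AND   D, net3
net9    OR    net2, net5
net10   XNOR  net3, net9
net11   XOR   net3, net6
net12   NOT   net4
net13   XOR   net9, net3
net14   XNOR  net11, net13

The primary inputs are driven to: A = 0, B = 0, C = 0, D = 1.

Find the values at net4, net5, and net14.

net4 = 1, net5 = 1, net14 = 1

net1 = C OR D OR A = 0 OR 1 OR 0 = 1
net2 = NOT B = NOT 0 = 1
net3 = net2 AND net1 AND B = 1 AND 1 AND 0 = 0
net4 = NOT B = NOT 0 = 1
net5 = net2 AND net1 = 1 AND 1 = 1
net6 = net2 NAND net3 = 1 NAND 0 = 1
net9 = net2 OR net5 = 1 OR 1 = 1
net11 = net3 XOR net6 = 0 XOR 1 = 1
net13 = net9 XOR net3 = 1 XOR 0 = 1
net14 = net11 XNOR net13 = 1 XNOR 1 = 1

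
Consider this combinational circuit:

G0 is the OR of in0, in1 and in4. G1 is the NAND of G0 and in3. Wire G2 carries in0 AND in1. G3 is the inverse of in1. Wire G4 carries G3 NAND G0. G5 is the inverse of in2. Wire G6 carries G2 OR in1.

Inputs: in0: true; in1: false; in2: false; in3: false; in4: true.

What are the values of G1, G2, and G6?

G0 = in0 OR in1 OR in4 = true OR false OR true = true
G1 = G0 NAND in3 = true NAND false = true
G2 = in0 AND in1 = true AND false = false
G6 = G2 OR in1 = false OR false = false

G1 = true  G2 = false  G6 = false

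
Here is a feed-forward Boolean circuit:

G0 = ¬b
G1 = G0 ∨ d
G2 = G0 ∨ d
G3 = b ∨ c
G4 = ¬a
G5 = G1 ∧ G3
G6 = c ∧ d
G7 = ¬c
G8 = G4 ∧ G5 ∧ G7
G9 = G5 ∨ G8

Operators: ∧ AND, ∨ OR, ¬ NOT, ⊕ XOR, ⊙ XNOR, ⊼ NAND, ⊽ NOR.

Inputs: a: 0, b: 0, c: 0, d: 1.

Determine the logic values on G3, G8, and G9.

G3 = 0; G8 = 0; G9 = 0

G0 = NOT b = NOT 0 = 1
G1 = G0 OR d = 1 OR 1 = 1
G3 = b OR c = 0 OR 0 = 0
G4 = NOT a = NOT 0 = 1
G5 = G1 AND G3 = 1 AND 0 = 0
G7 = NOT c = NOT 0 = 1
G8 = G4 AND G5 AND G7 = 1 AND 0 AND 1 = 0
G9 = G5 OR G8 = 0 OR 0 = 0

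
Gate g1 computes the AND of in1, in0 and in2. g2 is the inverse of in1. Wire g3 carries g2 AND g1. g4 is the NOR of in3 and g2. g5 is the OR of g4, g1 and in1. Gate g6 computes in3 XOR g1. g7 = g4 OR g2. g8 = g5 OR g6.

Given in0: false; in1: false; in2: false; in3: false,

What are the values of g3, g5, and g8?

g1 = in1 AND in0 AND in2 = false AND false AND false = false
g2 = NOT in1 = NOT false = true
g3 = g2 AND g1 = true AND false = false
g4 = in3 NOR g2 = false NOR true = false
g5 = g4 OR g1 OR in1 = false OR false OR false = false
g6 = in3 XOR g1 = false XOR false = false
g8 = g5 OR g6 = false OR false = false

g3 = false; g5 = false; g8 = false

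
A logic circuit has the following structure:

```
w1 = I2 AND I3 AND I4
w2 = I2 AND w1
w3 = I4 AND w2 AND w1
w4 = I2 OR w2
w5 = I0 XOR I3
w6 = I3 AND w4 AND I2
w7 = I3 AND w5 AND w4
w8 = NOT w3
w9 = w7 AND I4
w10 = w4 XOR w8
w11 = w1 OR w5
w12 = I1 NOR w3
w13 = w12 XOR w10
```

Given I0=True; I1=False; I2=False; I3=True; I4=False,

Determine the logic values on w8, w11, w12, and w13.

w8 = True  w11 = False  w12 = True  w13 = False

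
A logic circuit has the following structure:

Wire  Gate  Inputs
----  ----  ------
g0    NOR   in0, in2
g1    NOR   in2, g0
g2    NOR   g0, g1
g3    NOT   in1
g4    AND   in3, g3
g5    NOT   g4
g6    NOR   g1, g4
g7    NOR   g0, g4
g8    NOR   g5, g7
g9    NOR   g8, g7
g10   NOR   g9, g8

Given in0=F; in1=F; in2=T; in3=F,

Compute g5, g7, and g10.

g0 = in0 NOR in2 = F NOR T = F
g3 = NOT in1 = NOT F = T
g4 = in3 AND g3 = F AND T = F
g5 = NOT g4 = NOT F = T
g7 = g0 NOR g4 = F NOR F = T
g8 = g5 NOR g7 = T NOR T = F
g9 = g8 NOR g7 = F NOR T = F
g10 = g9 NOR g8 = F NOR F = T

g5 = T, g7 = T, g10 = T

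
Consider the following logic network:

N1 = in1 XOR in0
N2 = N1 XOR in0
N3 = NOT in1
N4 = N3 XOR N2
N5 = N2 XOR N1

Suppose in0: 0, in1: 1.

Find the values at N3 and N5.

N3 = 0  N5 = 0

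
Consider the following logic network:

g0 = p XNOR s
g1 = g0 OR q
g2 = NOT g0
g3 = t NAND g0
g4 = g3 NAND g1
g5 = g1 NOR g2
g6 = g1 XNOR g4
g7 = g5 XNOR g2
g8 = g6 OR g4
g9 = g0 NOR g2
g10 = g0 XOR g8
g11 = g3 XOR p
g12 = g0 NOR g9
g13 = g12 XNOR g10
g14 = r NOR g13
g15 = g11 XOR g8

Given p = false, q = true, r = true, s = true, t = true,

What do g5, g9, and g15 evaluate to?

g0 = p XNOR s = false XNOR true = false
g1 = g0 OR q = false OR true = true
g2 = NOT g0 = NOT false = true
g3 = t NAND g0 = true NAND false = true
g4 = g3 NAND g1 = true NAND true = false
g5 = g1 NOR g2 = true NOR true = false
g6 = g1 XNOR g4 = true XNOR false = false
g8 = g6 OR g4 = false OR false = false
g9 = g0 NOR g2 = false NOR true = false
g11 = g3 XOR p = true XOR false = true
g15 = g11 XOR g8 = true XOR false = true

g5 = false, g9 = false, g15 = true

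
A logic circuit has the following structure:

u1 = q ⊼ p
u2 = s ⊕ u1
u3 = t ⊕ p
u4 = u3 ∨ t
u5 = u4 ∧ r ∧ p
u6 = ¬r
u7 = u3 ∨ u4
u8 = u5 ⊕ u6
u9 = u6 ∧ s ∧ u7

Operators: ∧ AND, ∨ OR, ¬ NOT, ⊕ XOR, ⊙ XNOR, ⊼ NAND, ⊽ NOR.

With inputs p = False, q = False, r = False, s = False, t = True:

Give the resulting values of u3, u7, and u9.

u3 = t XOR p = True XOR False = True
u4 = u3 OR t = True OR True = True
u6 = NOT r = NOT False = True
u7 = u3 OR u4 = True OR True = True
u9 = u6 AND s AND u7 = True AND False AND True = False

u3 = True  u7 = True  u9 = False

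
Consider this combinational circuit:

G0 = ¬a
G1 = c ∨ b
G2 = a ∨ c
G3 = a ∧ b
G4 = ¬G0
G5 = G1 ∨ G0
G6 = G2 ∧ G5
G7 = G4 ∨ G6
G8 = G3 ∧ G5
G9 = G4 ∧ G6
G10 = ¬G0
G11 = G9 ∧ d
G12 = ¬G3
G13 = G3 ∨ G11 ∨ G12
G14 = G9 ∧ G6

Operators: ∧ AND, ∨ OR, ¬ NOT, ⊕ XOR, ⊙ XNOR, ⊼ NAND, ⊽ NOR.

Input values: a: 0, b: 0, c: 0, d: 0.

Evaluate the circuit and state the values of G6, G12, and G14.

G0 = NOT a = NOT 0 = 1
G1 = c OR b = 0 OR 0 = 0
G2 = a OR c = 0 OR 0 = 0
G3 = a AND b = 0 AND 0 = 0
G4 = NOT G0 = NOT 1 = 0
G5 = G1 OR G0 = 0 OR 1 = 1
G6 = G2 AND G5 = 0 AND 1 = 0
G9 = G4 AND G6 = 0 AND 0 = 0
G12 = NOT G3 = NOT 0 = 1
G14 = G9 AND G6 = 0 AND 0 = 0

G6 = 0; G12 = 1; G14 = 0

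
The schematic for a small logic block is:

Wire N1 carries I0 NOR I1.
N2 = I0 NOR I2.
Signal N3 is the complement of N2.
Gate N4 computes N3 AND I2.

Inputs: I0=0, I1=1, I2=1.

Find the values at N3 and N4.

N3 = 1, N4 = 1

N2 = I0 NOR I2 = 0 NOR 1 = 0
N3 = NOT N2 = NOT 0 = 1
N4 = N3 AND I2 = 1 AND 1 = 1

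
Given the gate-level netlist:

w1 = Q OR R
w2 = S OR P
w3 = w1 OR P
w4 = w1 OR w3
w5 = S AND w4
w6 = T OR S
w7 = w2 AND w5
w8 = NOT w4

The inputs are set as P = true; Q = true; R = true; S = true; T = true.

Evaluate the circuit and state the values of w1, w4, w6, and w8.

w1 = true; w4 = true; w6 = true; w8 = false

w1 = Q OR R = true OR true = true
w3 = w1 OR P = true OR true = true
w4 = w1 OR w3 = true OR true = true
w6 = T OR S = true OR true = true
w8 = NOT w4 = NOT true = false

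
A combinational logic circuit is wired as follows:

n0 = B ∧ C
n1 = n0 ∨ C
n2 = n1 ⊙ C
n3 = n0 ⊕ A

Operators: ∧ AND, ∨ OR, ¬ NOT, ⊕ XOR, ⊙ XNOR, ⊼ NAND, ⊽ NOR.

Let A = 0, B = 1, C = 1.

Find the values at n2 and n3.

n2 = 1; n3 = 1

n0 = B AND C = 1 AND 1 = 1
n1 = n0 OR C = 1 OR 1 = 1
n2 = n1 XNOR C = 1 XNOR 1 = 1
n3 = n0 XOR A = 1 XOR 0 = 1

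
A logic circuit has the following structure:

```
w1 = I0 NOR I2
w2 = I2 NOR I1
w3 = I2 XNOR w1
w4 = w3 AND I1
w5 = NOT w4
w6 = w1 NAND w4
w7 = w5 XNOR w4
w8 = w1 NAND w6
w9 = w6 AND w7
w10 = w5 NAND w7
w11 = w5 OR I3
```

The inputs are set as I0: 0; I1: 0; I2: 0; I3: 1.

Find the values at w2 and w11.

w1 = I0 NOR I2 = 0 NOR 0 = 1
w2 = I2 NOR I1 = 0 NOR 0 = 1
w3 = I2 XNOR w1 = 0 XNOR 1 = 0
w4 = w3 AND I1 = 0 AND 0 = 0
w5 = NOT w4 = NOT 0 = 1
w11 = w5 OR I3 = 1 OR 1 = 1

w2 = 1; w11 = 1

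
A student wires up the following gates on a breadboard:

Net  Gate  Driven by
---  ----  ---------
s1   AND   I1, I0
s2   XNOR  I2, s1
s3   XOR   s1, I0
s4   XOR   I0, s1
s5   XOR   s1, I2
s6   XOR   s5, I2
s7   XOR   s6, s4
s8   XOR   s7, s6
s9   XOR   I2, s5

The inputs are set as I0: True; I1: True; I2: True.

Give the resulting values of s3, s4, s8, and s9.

s3 = False, s4 = False, s8 = False, s9 = True

s1 = I1 AND I0 = True AND True = True
s3 = s1 XOR I0 = True XOR True = False
s4 = I0 XOR s1 = True XOR True = False
s5 = s1 XOR I2 = True XOR True = False
s6 = s5 XOR I2 = False XOR True = True
s7 = s6 XOR s4 = True XOR False = True
s8 = s7 XOR s6 = True XOR True = False
s9 = I2 XOR s5 = True XOR False = True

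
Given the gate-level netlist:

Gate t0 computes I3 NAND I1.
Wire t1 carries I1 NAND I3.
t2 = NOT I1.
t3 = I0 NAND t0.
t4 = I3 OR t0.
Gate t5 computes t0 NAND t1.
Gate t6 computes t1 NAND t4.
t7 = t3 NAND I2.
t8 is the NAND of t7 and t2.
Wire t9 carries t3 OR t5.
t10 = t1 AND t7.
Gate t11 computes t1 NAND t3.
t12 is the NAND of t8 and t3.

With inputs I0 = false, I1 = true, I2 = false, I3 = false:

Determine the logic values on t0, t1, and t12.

t0 = true, t1 = true, t12 = false

t0 = I3 NAND I1 = false NAND true = true
t1 = I1 NAND I3 = true NAND false = true
t2 = NOT I1 = NOT true = false
t3 = I0 NAND t0 = false NAND true = true
t7 = t3 NAND I2 = true NAND false = true
t8 = t7 NAND t2 = true NAND false = true
t12 = t8 NAND t3 = true NAND true = false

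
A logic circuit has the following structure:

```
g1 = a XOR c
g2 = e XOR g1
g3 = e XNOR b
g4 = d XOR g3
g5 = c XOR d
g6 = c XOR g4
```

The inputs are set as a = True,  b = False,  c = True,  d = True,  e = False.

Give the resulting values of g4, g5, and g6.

g4 = False; g5 = False; g6 = True

g3 = e XNOR b = False XNOR False = True
g4 = d XOR g3 = True XOR True = False
g5 = c XOR d = True XOR True = False
g6 = c XOR g4 = True XOR False = True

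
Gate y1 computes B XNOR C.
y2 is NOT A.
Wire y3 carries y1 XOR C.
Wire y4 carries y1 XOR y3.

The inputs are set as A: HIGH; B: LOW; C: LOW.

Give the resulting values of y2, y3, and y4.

y2 = LOW  y3 = HIGH  y4 = LOW

y1 = B XNOR C = LOW XNOR LOW = HIGH
y2 = NOT A = NOT HIGH = LOW
y3 = y1 XOR C = HIGH XOR LOW = HIGH
y4 = y1 XOR y3 = HIGH XOR HIGH = LOW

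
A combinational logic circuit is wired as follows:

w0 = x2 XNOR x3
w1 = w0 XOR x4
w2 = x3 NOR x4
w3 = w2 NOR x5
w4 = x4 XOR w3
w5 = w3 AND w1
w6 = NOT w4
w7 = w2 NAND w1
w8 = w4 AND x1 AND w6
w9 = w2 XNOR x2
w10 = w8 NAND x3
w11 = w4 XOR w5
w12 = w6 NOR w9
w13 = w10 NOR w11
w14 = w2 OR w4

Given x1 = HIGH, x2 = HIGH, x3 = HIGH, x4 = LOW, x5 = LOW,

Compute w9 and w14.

w2 = x3 NOR x4 = HIGH NOR LOW = LOW
w3 = w2 NOR x5 = LOW NOR LOW = HIGH
w4 = x4 XOR w3 = LOW XOR HIGH = HIGH
w9 = w2 XNOR x2 = LOW XNOR HIGH = LOW
w14 = w2 OR w4 = LOW OR HIGH = HIGH

w9 = LOW  w14 = HIGH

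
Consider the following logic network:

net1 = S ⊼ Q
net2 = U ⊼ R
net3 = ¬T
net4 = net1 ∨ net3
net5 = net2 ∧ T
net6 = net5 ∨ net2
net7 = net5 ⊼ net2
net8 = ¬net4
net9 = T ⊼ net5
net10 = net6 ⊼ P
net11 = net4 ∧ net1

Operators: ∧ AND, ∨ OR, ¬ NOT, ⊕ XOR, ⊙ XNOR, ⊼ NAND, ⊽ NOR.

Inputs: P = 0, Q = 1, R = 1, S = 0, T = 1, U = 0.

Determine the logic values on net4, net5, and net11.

net4 = 1  net5 = 1  net11 = 1

net1 = S NAND Q = 0 NAND 1 = 1
net2 = U NAND R = 0 NAND 1 = 1
net3 = NOT T = NOT 1 = 0
net4 = net1 OR net3 = 1 OR 0 = 1
net5 = net2 AND T = 1 AND 1 = 1
net11 = net4 AND net1 = 1 AND 1 = 1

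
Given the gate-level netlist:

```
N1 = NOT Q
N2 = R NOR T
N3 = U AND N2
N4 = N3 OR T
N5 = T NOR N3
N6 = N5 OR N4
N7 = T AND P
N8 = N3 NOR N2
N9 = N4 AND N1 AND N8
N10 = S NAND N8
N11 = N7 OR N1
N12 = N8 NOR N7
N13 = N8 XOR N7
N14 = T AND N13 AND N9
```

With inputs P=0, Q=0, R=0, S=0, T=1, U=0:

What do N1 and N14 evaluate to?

N1 = 1, N14 = 1

N1 = NOT Q = NOT 0 = 1
N2 = R NOR T = 0 NOR 1 = 0
N3 = U AND N2 = 0 AND 0 = 0
N4 = N3 OR T = 0 OR 1 = 1
N7 = T AND P = 1 AND 0 = 0
N8 = N3 NOR N2 = 0 NOR 0 = 1
N9 = N4 AND N1 AND N8 = 1 AND 1 AND 1 = 1
N13 = N8 XOR N7 = 1 XOR 0 = 1
N14 = T AND N13 AND N9 = 1 AND 1 AND 1 = 1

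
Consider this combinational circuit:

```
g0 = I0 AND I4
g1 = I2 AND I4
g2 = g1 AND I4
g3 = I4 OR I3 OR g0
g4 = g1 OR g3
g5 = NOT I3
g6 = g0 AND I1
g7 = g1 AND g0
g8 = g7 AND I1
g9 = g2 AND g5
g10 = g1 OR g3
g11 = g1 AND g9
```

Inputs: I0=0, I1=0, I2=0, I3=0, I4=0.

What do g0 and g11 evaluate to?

g0 = 0  g11 = 0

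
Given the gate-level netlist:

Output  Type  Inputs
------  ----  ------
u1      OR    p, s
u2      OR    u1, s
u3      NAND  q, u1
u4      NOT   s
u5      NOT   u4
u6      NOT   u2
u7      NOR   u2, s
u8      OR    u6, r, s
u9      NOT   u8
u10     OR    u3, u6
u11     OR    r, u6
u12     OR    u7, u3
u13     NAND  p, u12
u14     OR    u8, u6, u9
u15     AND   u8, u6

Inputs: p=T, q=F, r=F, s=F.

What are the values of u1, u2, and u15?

u1 = T, u2 = T, u15 = F

u1 = p OR s = T OR F = T
u2 = u1 OR s = T OR F = T
u6 = NOT u2 = NOT T = F
u8 = u6 OR r OR s = F OR F OR F = F
u15 = u8 AND u6 = F AND F = F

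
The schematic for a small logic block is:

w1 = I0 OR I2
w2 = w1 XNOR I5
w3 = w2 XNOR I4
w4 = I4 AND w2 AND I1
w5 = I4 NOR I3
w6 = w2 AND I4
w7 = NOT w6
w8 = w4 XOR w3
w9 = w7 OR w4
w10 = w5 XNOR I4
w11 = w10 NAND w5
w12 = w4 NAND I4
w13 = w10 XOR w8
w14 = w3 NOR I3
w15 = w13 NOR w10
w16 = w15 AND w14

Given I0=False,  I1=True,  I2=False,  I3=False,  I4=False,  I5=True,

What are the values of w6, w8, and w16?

w1 = I0 OR I2 = False OR False = False
w2 = w1 XNOR I5 = False XNOR True = False
w3 = w2 XNOR I4 = False XNOR False = True
w4 = I4 AND w2 AND I1 = False AND False AND True = False
w5 = I4 NOR I3 = False NOR False = True
w6 = w2 AND I4 = False AND False = False
w8 = w4 XOR w3 = False XOR True = True
w10 = w5 XNOR I4 = True XNOR False = False
w13 = w10 XOR w8 = False XOR True = True
w14 = w3 NOR I3 = True NOR False = False
w15 = w13 NOR w10 = True NOR False = False
w16 = w15 AND w14 = False AND False = False

w6 = False; w8 = True; w16 = False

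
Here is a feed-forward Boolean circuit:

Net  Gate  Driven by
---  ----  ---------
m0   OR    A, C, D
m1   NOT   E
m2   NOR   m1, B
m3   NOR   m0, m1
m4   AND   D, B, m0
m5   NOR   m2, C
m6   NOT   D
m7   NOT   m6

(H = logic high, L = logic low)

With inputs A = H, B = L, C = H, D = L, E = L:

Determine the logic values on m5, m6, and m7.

m5 = L, m6 = H, m7 = L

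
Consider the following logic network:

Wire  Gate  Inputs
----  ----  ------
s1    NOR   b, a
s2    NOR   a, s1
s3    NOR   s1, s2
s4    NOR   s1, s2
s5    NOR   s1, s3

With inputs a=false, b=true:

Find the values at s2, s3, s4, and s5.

s1 = b NOR a = true NOR false = false
s2 = a NOR s1 = false NOR false = true
s3 = s1 NOR s2 = false NOR true = false
s4 = s1 NOR s2 = false NOR true = false
s5 = s1 NOR s3 = false NOR false = true

s2 = true, s3 = false, s4 = false, s5 = true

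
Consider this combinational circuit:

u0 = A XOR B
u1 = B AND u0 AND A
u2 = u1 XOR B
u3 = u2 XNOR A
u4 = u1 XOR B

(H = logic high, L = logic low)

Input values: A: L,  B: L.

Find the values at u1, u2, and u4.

u0 = A XOR B = L XOR L = L
u1 = B AND u0 AND A = L AND L AND L = L
u2 = u1 XOR B = L XOR L = L
u4 = u1 XOR B = L XOR L = L

u1 = L, u2 = L, u4 = L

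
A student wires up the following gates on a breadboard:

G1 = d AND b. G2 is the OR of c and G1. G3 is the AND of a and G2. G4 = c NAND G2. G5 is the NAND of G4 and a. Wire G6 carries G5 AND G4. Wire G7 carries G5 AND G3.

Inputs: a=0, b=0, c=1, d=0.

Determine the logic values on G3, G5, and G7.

G3 = 0, G5 = 1, G7 = 0

G1 = d AND b = 0 AND 0 = 0
G2 = c OR G1 = 1 OR 0 = 1
G3 = a AND G2 = 0 AND 1 = 0
G4 = c NAND G2 = 1 NAND 1 = 0
G5 = G4 NAND a = 0 NAND 0 = 1
G7 = G5 AND G3 = 1 AND 0 = 0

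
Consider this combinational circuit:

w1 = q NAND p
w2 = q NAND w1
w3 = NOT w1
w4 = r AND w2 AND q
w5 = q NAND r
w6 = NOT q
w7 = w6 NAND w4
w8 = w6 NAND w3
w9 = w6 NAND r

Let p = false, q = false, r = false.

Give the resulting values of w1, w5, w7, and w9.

w1 = q NAND p = false NAND false = true
w2 = q NAND w1 = false NAND true = true
w4 = r AND w2 AND q = false AND true AND false = false
w5 = q NAND r = false NAND false = true
w6 = NOT q = NOT false = true
w7 = w6 NAND w4 = true NAND false = true
w9 = w6 NAND r = true NAND false = true

w1 = true; w5 = true; w7 = true; w9 = true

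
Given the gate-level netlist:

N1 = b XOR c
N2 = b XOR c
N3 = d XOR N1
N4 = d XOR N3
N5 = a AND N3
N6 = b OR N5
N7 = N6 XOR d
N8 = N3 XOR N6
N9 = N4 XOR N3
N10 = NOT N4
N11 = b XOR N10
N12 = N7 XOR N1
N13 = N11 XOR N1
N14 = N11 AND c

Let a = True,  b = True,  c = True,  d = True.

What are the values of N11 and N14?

N11 = False, N14 = False

N1 = b XOR c = True XOR True = False
N3 = d XOR N1 = True XOR False = True
N4 = d XOR N3 = True XOR True = False
N10 = NOT N4 = NOT False = True
N11 = b XOR N10 = True XOR True = False
N14 = N11 AND c = False AND True = False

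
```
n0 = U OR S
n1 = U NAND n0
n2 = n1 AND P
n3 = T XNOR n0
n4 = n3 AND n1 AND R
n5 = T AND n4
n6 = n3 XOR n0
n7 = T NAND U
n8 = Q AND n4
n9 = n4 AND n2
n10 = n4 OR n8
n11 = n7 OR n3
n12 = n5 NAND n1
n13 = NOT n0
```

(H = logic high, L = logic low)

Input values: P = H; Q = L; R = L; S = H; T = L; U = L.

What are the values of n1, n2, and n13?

n0 = U OR S = L OR H = H
n1 = U NAND n0 = L NAND H = H
n2 = n1 AND P = H AND H = H
n13 = NOT n0 = NOT H = L

n1 = H; n2 = H; n13 = L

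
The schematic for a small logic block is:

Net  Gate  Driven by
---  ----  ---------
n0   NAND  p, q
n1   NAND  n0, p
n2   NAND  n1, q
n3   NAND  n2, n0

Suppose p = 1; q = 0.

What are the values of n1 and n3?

n1 = 0; n3 = 0

n0 = p NAND q = 1 NAND 0 = 1
n1 = n0 NAND p = 1 NAND 1 = 0
n2 = n1 NAND q = 0 NAND 0 = 1
n3 = n2 NAND n0 = 1 NAND 1 = 0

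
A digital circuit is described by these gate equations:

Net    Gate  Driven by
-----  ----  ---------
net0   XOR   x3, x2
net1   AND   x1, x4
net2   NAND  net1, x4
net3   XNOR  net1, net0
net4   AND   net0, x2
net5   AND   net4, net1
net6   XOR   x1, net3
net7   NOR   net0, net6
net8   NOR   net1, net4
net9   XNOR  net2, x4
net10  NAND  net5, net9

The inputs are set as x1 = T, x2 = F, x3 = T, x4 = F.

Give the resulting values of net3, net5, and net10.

net3 = F, net5 = F, net10 = T

net0 = x3 XOR x2 = T XOR F = T
net1 = x1 AND x4 = T AND F = F
net2 = net1 NAND x4 = F NAND F = T
net3 = net1 XNOR net0 = F XNOR T = F
net4 = net0 AND x2 = T AND F = F
net5 = net4 AND net1 = F AND F = F
net9 = net2 XNOR x4 = T XNOR F = F
net10 = net5 NAND net9 = F NAND F = T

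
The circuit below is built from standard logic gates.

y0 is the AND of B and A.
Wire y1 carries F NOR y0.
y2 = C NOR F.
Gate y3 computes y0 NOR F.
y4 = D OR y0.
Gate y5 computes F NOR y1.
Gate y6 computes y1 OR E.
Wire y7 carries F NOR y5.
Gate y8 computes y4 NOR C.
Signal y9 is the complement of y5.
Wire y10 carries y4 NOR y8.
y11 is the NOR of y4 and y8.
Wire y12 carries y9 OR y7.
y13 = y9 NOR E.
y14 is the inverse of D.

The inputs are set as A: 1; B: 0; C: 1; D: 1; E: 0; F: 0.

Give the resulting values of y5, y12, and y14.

y5 = 0  y12 = 1  y14 = 0

y0 = B AND A = 0 AND 1 = 0
y1 = F NOR y0 = 0 NOR 0 = 1
y5 = F NOR y1 = 0 NOR 1 = 0
y7 = F NOR y5 = 0 NOR 0 = 1
y9 = NOT y5 = NOT 0 = 1
y12 = y9 OR y7 = 1 OR 1 = 1
y14 = NOT D = NOT 1 = 0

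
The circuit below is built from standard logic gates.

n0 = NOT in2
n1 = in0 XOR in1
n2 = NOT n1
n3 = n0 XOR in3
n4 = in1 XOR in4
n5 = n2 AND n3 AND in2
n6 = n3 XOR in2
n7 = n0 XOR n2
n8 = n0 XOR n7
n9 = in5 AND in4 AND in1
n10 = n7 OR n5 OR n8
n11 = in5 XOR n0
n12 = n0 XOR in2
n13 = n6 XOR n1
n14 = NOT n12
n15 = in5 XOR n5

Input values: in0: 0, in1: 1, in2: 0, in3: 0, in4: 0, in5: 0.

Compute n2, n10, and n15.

n2 = 0, n10 = 1, n15 = 0

n0 = NOT in2 = NOT 0 = 1
n1 = in0 XOR in1 = 0 XOR 1 = 1
n2 = NOT n1 = NOT 1 = 0
n3 = n0 XOR in3 = 1 XOR 0 = 1
n5 = n2 AND n3 AND in2 = 0 AND 1 AND 0 = 0
n7 = n0 XOR n2 = 1 XOR 0 = 1
n8 = n0 XOR n7 = 1 XOR 1 = 0
n10 = n7 OR n5 OR n8 = 1 OR 0 OR 0 = 1
n15 = in5 XOR n5 = 0 XOR 0 = 0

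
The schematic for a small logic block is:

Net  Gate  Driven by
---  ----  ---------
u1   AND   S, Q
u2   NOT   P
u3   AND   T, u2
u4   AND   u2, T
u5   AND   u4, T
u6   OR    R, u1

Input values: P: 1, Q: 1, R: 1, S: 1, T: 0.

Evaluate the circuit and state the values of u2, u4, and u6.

u1 = S AND Q = 1 AND 1 = 1
u2 = NOT P = NOT 1 = 0
u4 = u2 AND T = 0 AND 0 = 0
u6 = R OR u1 = 1 OR 1 = 1

u2 = 0  u4 = 0  u6 = 1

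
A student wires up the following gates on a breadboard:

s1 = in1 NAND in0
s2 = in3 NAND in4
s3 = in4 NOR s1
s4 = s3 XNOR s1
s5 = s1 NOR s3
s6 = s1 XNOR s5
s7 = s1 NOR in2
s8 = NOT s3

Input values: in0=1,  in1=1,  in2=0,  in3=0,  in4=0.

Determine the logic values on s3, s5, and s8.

s1 = in1 NAND in0 = 1 NAND 1 = 0
s3 = in4 NOR s1 = 0 NOR 0 = 1
s5 = s1 NOR s3 = 0 NOR 1 = 0
s8 = NOT s3 = NOT 1 = 0

s3 = 1, s5 = 0, s8 = 0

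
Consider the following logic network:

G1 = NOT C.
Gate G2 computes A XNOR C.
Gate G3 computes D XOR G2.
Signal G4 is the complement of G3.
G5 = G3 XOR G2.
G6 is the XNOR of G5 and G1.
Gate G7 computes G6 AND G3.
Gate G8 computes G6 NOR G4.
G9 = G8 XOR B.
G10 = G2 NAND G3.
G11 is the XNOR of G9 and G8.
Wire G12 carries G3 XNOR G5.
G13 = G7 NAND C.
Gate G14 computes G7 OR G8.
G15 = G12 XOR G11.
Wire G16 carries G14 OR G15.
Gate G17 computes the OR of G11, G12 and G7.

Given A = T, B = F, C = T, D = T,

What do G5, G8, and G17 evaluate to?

G5 = T  G8 = F  G17 = T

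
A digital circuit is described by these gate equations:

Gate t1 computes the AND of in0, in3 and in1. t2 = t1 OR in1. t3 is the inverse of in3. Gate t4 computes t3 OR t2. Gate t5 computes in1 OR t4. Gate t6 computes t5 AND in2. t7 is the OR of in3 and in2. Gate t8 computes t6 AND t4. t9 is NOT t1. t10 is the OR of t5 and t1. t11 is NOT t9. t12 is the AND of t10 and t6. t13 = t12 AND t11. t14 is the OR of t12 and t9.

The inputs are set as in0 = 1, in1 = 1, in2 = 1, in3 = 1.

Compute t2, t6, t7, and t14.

t2 = 1  t6 = 1  t7 = 1  t14 = 1

t1 = in0 AND in3 AND in1 = 1 AND 1 AND 1 = 1
t2 = t1 OR in1 = 1 OR 1 = 1
t3 = NOT in3 = NOT 1 = 0
t4 = t3 OR t2 = 0 OR 1 = 1
t5 = in1 OR t4 = 1 OR 1 = 1
t6 = t5 AND in2 = 1 AND 1 = 1
t7 = in3 OR in2 = 1 OR 1 = 1
t9 = NOT t1 = NOT 1 = 0
t10 = t5 OR t1 = 1 OR 1 = 1
t12 = t10 AND t6 = 1 AND 1 = 1
t14 = t12 OR t9 = 1 OR 0 = 1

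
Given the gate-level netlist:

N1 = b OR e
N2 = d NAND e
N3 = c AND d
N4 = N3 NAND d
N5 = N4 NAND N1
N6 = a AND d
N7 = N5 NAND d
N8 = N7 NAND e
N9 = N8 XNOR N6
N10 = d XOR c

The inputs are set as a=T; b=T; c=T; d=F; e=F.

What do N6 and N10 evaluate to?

N6 = a AND d = T AND F = F
N10 = d XOR c = F XOR T = T

N6 = F  N10 = T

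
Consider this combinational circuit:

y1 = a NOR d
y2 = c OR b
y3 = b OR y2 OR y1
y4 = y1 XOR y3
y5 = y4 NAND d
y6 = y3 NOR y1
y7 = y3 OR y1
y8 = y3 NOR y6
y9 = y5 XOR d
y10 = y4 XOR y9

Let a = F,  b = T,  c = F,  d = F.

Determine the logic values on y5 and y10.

y1 = a NOR d = F NOR F = T
y2 = c OR b = F OR T = T
y3 = b OR y2 OR y1 = T OR T OR T = T
y4 = y1 XOR y3 = T XOR T = F
y5 = y4 NAND d = F NAND F = T
y9 = y5 XOR d = T XOR F = T
y10 = y4 XOR y9 = F XOR T = T

y5 = T, y10 = T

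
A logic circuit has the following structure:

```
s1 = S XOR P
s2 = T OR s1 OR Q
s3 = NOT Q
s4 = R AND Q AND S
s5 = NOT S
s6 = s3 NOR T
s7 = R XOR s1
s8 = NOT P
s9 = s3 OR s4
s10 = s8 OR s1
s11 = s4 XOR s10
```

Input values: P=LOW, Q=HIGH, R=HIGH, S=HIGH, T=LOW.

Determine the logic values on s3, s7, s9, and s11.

s3 = LOW, s7 = LOW, s9 = HIGH, s11 = LOW

s1 = S XOR P = HIGH XOR LOW = HIGH
s3 = NOT Q = NOT HIGH = LOW
s4 = R AND Q AND S = HIGH AND HIGH AND HIGH = HIGH
s7 = R XOR s1 = HIGH XOR HIGH = LOW
s8 = NOT P = NOT LOW = HIGH
s9 = s3 OR s4 = LOW OR HIGH = HIGH
s10 = s8 OR s1 = HIGH OR HIGH = HIGH
s11 = s4 XOR s10 = HIGH XOR HIGH = LOW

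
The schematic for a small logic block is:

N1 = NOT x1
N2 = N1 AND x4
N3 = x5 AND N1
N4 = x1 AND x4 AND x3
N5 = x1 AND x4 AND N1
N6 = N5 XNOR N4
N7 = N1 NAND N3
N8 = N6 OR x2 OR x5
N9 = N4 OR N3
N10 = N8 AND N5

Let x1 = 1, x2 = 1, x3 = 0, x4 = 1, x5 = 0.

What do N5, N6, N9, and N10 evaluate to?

N5 = 0  N6 = 1  N9 = 0  N10 = 0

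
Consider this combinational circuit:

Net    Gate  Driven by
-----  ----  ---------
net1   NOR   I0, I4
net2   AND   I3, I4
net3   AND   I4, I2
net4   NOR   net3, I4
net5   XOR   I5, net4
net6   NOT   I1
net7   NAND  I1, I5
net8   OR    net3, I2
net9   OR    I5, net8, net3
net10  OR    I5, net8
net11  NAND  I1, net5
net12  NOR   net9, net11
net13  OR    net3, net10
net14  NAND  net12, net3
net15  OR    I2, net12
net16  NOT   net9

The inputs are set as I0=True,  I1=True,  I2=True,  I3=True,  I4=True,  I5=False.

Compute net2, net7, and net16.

net2 = True, net7 = True, net16 = False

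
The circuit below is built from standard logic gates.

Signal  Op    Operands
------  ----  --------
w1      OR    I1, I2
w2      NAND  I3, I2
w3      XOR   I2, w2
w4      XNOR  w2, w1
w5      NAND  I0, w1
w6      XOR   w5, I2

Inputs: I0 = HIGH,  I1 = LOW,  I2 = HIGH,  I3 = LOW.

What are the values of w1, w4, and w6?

w1 = HIGH; w4 = HIGH; w6 = HIGH

w1 = I1 OR I2 = LOW OR HIGH = HIGH
w2 = I3 NAND I2 = LOW NAND HIGH = HIGH
w4 = w2 XNOR w1 = HIGH XNOR HIGH = HIGH
w5 = I0 NAND w1 = HIGH NAND HIGH = LOW
w6 = w5 XOR I2 = LOW XOR HIGH = HIGH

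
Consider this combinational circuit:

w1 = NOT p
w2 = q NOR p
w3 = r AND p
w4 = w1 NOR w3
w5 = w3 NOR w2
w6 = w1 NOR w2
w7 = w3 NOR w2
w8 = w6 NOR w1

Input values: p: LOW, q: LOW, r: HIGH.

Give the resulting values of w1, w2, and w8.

w1 = HIGH; w2 = HIGH; w8 = LOW

w1 = NOT p = NOT LOW = HIGH
w2 = q NOR p = LOW NOR LOW = HIGH
w6 = w1 NOR w2 = HIGH NOR HIGH = LOW
w8 = w6 NOR w1 = LOW NOR HIGH = LOW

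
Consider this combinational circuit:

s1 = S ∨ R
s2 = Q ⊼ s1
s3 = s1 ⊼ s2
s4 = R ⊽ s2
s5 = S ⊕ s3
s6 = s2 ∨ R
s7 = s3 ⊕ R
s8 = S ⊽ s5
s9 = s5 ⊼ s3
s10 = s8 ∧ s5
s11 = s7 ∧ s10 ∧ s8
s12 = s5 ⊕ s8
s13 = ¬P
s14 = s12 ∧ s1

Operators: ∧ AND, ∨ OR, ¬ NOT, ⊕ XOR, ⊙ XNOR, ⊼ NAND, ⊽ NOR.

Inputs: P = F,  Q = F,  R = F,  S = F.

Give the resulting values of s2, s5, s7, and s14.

s2 = T  s5 = T  s7 = T  s14 = F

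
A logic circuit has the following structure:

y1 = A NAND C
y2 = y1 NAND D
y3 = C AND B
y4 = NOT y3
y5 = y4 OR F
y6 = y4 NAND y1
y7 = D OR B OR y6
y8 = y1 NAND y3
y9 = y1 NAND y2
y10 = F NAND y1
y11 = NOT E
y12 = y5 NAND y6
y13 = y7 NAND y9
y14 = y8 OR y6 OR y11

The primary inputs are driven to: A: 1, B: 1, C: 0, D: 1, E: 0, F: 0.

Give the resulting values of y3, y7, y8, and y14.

y3 = 0, y7 = 1, y8 = 1, y14 = 1

y1 = A NAND C = 1 NAND 0 = 1
y3 = C AND B = 0 AND 1 = 0
y4 = NOT y3 = NOT 0 = 1
y6 = y4 NAND y1 = 1 NAND 1 = 0
y7 = D OR B OR y6 = 1 OR 1 OR 0 = 1
y8 = y1 NAND y3 = 1 NAND 0 = 1
y11 = NOT E = NOT 0 = 1
y14 = y8 OR y6 OR y11 = 1 OR 0 OR 1 = 1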